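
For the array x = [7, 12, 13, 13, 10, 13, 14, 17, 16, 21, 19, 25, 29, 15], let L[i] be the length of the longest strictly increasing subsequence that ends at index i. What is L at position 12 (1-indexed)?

7

dp[i] = 1 + max{dp[j] : j<i, x[j]<x[i]} (or 1 if no such j):
i:      1  2  3  4  5  6  7  8  9 10 11 12 13 14
x[i]:   7 12 13 13 10 13 14 17 16 21 19 25 29 15
dp:     1  2  3  3  2  3  4  5  5  6  6  7  8  5
At index 12 the value is 7.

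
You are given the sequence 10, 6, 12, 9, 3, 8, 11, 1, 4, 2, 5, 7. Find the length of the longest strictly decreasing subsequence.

5

Negate each value so 'decreasing' becomes 'increasing', then run patience tails on the negated sequence:
-10 → extends → [-10]
-6 → extends → [-10, -6]
-12 → replaces -10 → [-12, -6]
-9 → replaces -6 → [-12, -9]
-3 → extends → [-12, -9, -3]
-8 → replaces -3 → [-12, -9, -8]
-11 → replaces -9 → [-12, -11, -8]
-1 → extends → [-12, -11, -8, -1]
-4 → replaces -1 → [-12, -11, -8, -4]
-2 → extends → [-12, -11, -8, -4, -2]
-5 → replaces -4 → [-12, -11, -8, -5, -2]
-7 → replaces -5 → [-12, -11, -8, -7, -2]
Five tails, so the longest strictly decreasing subsequence of the original has length 5.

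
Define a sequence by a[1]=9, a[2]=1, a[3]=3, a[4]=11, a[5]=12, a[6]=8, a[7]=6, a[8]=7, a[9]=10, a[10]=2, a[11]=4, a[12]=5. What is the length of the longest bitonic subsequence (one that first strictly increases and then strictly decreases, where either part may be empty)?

7

inc[i] = longest strictly increasing subsequence ending at i; dec[i] = longest strictly decreasing subsequence starting at i:
i:      1  2  3  4  5  6  7  8  9 10 11 12
a[i]:   9  1  3 11 12  8  6  7 10  2  4  5
inc:    1  1  2  3  4  3  3  4  5  2  3  4
dec:    4  1  2  4  4  3  2  2  2  1  1  1
Best peak at i=5 (value 12): inc=4, dec=4, length 4+4−1 = 7.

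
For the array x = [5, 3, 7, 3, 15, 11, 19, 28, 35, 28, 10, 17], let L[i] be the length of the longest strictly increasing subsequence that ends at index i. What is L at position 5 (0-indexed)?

dp[i] = 1 + max{dp[j] : j<i, x[j]<x[i]} (or 1 if no such j):
i:      0  1  2  3  4  5  6  7  8  9 10 11
x[i]:   5  3  7  3 15 11 19 28 35 28 10 17
dp:     1  1  2  1  3  3  4  5  6  5  3  4
At index 5 the value is 3.

3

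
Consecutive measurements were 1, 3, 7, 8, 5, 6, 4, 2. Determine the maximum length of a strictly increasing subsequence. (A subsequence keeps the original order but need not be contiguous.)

4

Let dp[i] be the length of the longest such subsequence ending at index i:
i:     1 2 3 4 5 6 7 8
a[i]:  1 3 7 8 5 6 4 2
dp:    1 2 3 4 3 4 3 2
Maximum dp value is 4.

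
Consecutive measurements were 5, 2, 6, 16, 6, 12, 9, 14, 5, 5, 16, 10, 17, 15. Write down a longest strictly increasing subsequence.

Patience tails give the LIS length; then backtrack through the dp parents:
5 → extends → [5]
2 → replaces 5 → [2]
6 → extends → [2, 6]
16 → extends → [2, 6, 16]
6 → already a tail → [2, 6, 16]
12 → replaces 16 → [2, 6, 12]
9 → replaces 12 → [2, 6, 9]
14 → extends → [2, 6, 9, 14]
5 → replaces 6 → [2, 5, 9, 14]
5 → already a tail → [2, 5, 9, 14]
16 → extends → [2, 5, 9, 14, 16]
10 → replaces 14 → [2, 5, 9, 10, 16]
17 → extends → [2, 5, 9, 10, 16, 17]
15 → replaces 16 → [2, 5, 9, 10, 15, 17]
Length 6; one witness is 5, 6, 12, 14, 16, 17.

5, 6, 12, 14, 16, 17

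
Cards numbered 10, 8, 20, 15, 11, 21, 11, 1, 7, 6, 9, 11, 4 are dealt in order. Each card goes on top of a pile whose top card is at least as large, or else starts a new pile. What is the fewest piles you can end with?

4

Place each on the leftmost legal pile:
10 → new pile 1 (tops now [10])
8 → pile 1 (tops now [8])
20 → new pile 2 (tops now [8, 20])
15 → pile 2 (tops now [8, 15])
11 → pile 2 (tops now [8, 11])
21 → new pile 3 (tops now [8, 11, 21])
11 → pile 2 (tops now [8, 11, 21])
1 → pile 1 (tops now [1, 11, 21])
7 → pile 2 (tops now [1, 7, 21])
6 → pile 2 (tops now [1, 6, 21])
9 → pile 3 (tops now [1, 6, 9])
11 → new pile 4 (tops now [1, 6, 9, 11])
4 → pile 2 (tops now [1, 4, 9, 11])
Four piles.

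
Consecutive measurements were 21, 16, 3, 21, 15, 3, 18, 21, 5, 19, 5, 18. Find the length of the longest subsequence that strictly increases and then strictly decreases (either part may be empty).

6

inc[i] = longest strictly increasing subsequence ending at i; dec[i] = longest strictly decreasing subsequence starting at i:
i:      1  2  3  4  5  6  7  8  9 10 11 12
a[i]:  21 16  3 21 15  3 18 21  5 19  5 18
inc:    1  1  1  2  2  1  3  4  2  4  2  3
dec:    4  3  1  3  2  1  2  3  1  2  1  1
Best peak at i=8 (value 21): inc=4, dec=3, length 4+3−1 = 6.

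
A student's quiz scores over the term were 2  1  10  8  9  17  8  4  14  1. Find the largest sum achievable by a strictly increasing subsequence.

36

Let S[i] be the best sum of a strictly increasing subsequence ending at i:
i:      1  2  3  4  5  6  7  8  9 10
a[i]:   2  1 10  8  9 17  8  4 14  1
S:      2  1 12 10 19 36 10  6 33  1
Maximum is 36 (e.g. 2 + 8 + 9 + 17).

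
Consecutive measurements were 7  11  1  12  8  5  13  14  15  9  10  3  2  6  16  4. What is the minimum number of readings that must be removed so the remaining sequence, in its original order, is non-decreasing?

Fewest deletions = n − (longest non-decreasing subsequence).
Patience tails:
7 → extends → [7]
11 → extends → [7, 11]
1 → replaces 7 → [1, 11]
12 → extends → [1, 11, 12]
8 → replaces 11 → [1, 8, 12]
5 → replaces 8 → [1, 5, 12]
13 → extends → [1, 5, 12, 13]
14 → extends → [1, 5, 12, 13, 14]
15 → extends → [1, 5, 12, 13, 14, 15]
9 → replaces 12 → [1, 5, 9, 13, 14, 15]
10 → replaces 13 → [1, 5, 9, 10, 14, 15]
3 → replaces 5 → [1, 3, 9, 10, 14, 15]
2 → replaces 3 → [1, 2, 9, 10, 14, 15]
6 → replaces 9 → [1, 2, 6, 10, 14, 15]
16 → extends → [1, 2, 6, 10, 14, 15, 16]
4 → replaces 6 → [1, 2, 4, 10, 14, 15, 16]
Longest non-decreasing subsequence has length 7, so deletions = 16 − 7 = 9.

9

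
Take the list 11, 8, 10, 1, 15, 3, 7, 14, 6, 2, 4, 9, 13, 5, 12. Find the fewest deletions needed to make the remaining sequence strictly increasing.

10

Fewest deletions = n − (longest strictly increasing subsequence).
Patience tails:
11 → extends → [11]
8 → replaces 11 → [8]
10 → extends → [8, 10]
1 → replaces 8 → [1, 10]
15 → extends → [1, 10, 15]
3 → replaces 10 → [1, 3, 15]
7 → replaces 15 → [1, 3, 7]
14 → extends → [1, 3, 7, 14]
6 → replaces 7 → [1, 3, 6, 14]
2 → replaces 3 → [1, 2, 6, 14]
4 → replaces 6 → [1, 2, 4, 14]
9 → replaces 14 → [1, 2, 4, 9]
13 → extends → [1, 2, 4, 9, 13]
5 → replaces 9 → [1, 2, 4, 5, 13]
12 → replaces 13 → [1, 2, 4, 5, 12]
Longest strictly increasing subsequence has length 5, so deletions = 15 − 5 = 10.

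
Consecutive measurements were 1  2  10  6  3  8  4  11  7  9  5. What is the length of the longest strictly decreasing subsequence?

4

Negate each value so 'decreasing' becomes 'increasing', then run patience tails on the negated sequence:
-1 → extends → [-1]
-2 → replaces -1 → [-2]
-10 → replaces -2 → [-10]
-6 → extends → [-10, -6]
-3 → extends → [-10, -6, -3]
-8 → replaces -6 → [-10, -8, -3]
-4 → replaces -3 → [-10, -8, -4]
-11 → replaces -10 → [-11, -8, -4]
-7 → replaces -4 → [-11, -8, -7]
-9 → replaces -8 → [-11, -9, -7]
-5 → extends → [-11, -9, -7, -5]
Four tails, so the longest strictly decreasing subsequence of the original has length 4.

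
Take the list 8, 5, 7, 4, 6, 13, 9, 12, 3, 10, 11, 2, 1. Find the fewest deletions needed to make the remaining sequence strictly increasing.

8

Fewest deletions = n − (longest strictly increasing subsequence).
Patience tails:
8 → extends → [8]
5 → replaces 8 → [5]
7 → extends → [5, 7]
4 → replaces 5 → [4, 7]
6 → replaces 7 → [4, 6]
13 → extends → [4, 6, 13]
9 → replaces 13 → [4, 6, 9]
12 → extends → [4, 6, 9, 12]
3 → replaces 4 → [3, 6, 9, 12]
10 → replaces 12 → [3, 6, 9, 10]
11 → extends → [3, 6, 9, 10, 11]
2 → replaces 3 → [2, 6, 9, 10, 11]
1 → replaces 2 → [1, 6, 9, 10, 11]
Longest strictly increasing subsequence has length 5, so deletions = 13 − 5 = 8.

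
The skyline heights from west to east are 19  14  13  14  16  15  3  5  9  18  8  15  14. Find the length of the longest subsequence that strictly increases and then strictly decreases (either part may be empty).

6

inc[i] = longest strictly increasing subsequence ending at i; dec[i] = longest strictly decreasing subsequence starting at i:
i:      1  2  3  4  5  6  7  8  9 10 11 12 13
a[i]:  19 14 13 14 16 15  3  5  9 18  8 15 14
inc:    1  1  1  2  3  3  1  2  3  4  3  4  4
dec:    5  4  3  3  4  3  1  1  2  3  1  2  1
Best peak at i=5 (value 16): inc=3, dec=4, length 3+4−1 = 6.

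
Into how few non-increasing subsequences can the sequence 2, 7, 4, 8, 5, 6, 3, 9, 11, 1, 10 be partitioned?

6

Place each on the leftmost legal pile:
2 → new pile 1 (tops now [2])
7 → new pile 2 (tops now [2, 7])
4 → pile 2 (tops now [2, 4])
8 → new pile 3 (tops now [2, 4, 8])
5 → pile 3 (tops now [2, 4, 5])
6 → new pile 4 (tops now [2, 4, 5, 6])
3 → pile 2 (tops now [2, 3, 5, 6])
9 → new pile 5 (tops now [2, 3, 5, 6, 9])
11 → new pile 6 (tops now [2, 3, 5, 6, 9, 11])
1 → pile 1 (tops now [1, 3, 5, 6, 9, 11])
10 → pile 6 (tops now [1, 3, 5, 6, 9, 10])
Six piles.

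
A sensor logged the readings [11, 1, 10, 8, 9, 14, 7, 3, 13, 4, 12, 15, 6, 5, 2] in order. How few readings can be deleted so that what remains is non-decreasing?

10

Fewest deletions = n − (longest non-decreasing subsequence).
Patience tails:
11 → extends → [11]
1 → replaces 11 → [1]
10 → extends → [1, 10]
8 → replaces 10 → [1, 8]
9 → extends → [1, 8, 9]
14 → extends → [1, 8, 9, 14]
7 → replaces 8 → [1, 7, 9, 14]
3 → replaces 7 → [1, 3, 9, 14]
13 → replaces 14 → [1, 3, 9, 13]
4 → replaces 9 → [1, 3, 4, 13]
12 → replaces 13 → [1, 3, 4, 12]
15 → extends → [1, 3, 4, 12, 15]
6 → replaces 12 → [1, 3, 4, 6, 15]
5 → replaces 6 → [1, 3, 4, 5, 15]
2 → replaces 3 → [1, 2, 4, 5, 15]
Longest non-decreasing subsequence has length 5, so deletions = 15 − 5 = 10.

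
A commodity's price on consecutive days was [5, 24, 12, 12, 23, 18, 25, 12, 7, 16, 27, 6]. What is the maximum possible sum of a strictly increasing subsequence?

Let S[i] be the best sum of a strictly increasing subsequence ending at i:
i:      1  2  3  4  5  6  7  8  9 10 11 12
a[i]:   5 24 12 12 23 18 25 12  7 16 27  6
S:      5 29 17 17 40 35 65 17 12 33 92 11
Maximum is 92 (e.g. 5 + 12 + 23 + 25 + 27).

92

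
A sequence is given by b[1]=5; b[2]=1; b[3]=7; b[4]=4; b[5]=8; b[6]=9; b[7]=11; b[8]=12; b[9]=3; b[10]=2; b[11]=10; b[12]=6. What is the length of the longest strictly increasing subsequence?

6

Let dp[i] be the length of the longest such subsequence ending at index i:
i:      1  2  3  4  5  6  7  8  9 10 11 12
b[i]:   5  1  7  4  8  9 11 12  3  2 10  6
dp:     1  1  2  2  3  4  5  6  2  2  5  3
Maximum dp value is 6.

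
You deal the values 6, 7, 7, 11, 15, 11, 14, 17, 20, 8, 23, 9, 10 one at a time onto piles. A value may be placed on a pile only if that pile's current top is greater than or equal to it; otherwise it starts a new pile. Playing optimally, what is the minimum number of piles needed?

The minimum number of non-increasing subsequences covering a sequence equals the length of its longest strictly increasing subsequence.
LIS length is 7 (e.g. 6, 7, 11, 15, 17, 20, 23), so 7 piles are needed.

7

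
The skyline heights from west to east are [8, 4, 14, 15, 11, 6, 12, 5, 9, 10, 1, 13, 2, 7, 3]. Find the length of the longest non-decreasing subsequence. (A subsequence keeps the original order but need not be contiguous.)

5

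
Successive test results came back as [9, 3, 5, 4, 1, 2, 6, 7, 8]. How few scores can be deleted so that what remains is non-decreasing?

Fewest deletions = n − (longest non-decreasing subsequence).
i:     1 2 3 4 5 6 7 8 9
a[i]:  9 3 5 4 1 2 6 7 8
dp:    1 1 2 2 1 2 3 4 5
max dp = 5, so deletions = 9 − 5 = 4.

4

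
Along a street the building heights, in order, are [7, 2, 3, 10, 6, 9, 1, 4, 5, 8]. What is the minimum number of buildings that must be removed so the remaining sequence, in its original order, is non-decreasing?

Fewest deletions = n − (longest non-decreasing subsequence).
i:      1  2  3  4  5  6  7  8  9 10
a[i]:   7  2  3 10  6  9  1  4  5  8
dp:     1  1  2  3  3  4  1  3  4  5
max dp = 5, so deletions = 10 − 5 = 5.

5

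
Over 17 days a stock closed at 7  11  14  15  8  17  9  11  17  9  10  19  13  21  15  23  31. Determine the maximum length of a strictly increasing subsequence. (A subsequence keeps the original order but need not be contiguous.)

Track the smallest tail for each achievable length (strict):
7 → extends → [7]
11 → extends → [7, 11]
14 → extends → [7, 11, 14]
15 → extends → [7, 11, 14, 15]
8 → replaces 11 → [7, 8, 14, 15]
17 → extends → [7, 8, 14, 15, 17]
9 → replaces 14 → [7, 8, 9, 15, 17]
11 → replaces 15 → [7, 8, 9, 11, 17]
17 → already a tail → [7, 8, 9, 11, 17]
9 → already a tail → [7, 8, 9, 11, 17]
10 → replaces 11 → [7, 8, 9, 10, 17]
19 → extends → [7, 8, 9, 10, 17, 19]
13 → replaces 17 → [7, 8, 9, 10, 13, 19]
21 → extends → [7, 8, 9, 10, 13, 19, 21]
15 → replaces 19 → [7, 8, 9, 10, 13, 15, 21]
23 → extends → [7, 8, 9, 10, 13, 15, 21, 23]
31 → extends → [7, 8, 9, 10, 13, 15, 21, 23, 31]
Nine tails, so the longest strictly increasing subsequence has length 9 (e.g. 7, 11, 14, 15, 17, 19, 21, 23, 31).

9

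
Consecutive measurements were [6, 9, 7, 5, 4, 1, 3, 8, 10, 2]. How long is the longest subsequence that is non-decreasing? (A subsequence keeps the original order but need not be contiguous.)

4

Track the smallest tail for each achievable length (allowing ties):
6 → extends → [6]
9 → extends → [6, 9]
7 → replaces 9 → [6, 7]
5 → replaces 6 → [5, 7]
4 → replaces 5 → [4, 7]
1 → replaces 4 → [1, 7]
3 → replaces 7 → [1, 3]
8 → extends → [1, 3, 8]
10 → extends → [1, 3, 8, 10]
2 → replaces 3 → [1, 2, 8, 10]
Four tails, so the longest non-decreasing subsequence has length 4 (e.g. 6, 7, 8, 10).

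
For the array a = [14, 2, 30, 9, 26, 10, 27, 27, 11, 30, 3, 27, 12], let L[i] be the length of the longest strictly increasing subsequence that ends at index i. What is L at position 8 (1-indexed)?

4

dp[i] = 1 + max{dp[j] : j<i, a[j]<a[i]} (or 1 if no such j):
i:      1  2  3  4  5  6  7  8  9 10 11 12 13
a[i]:  14  2 30  9 26 10 27 27 11 30  3 27 12
dp:     1  1  2  2  3  3  4  4  4  5  2  5  5
At index 8 the value is 4.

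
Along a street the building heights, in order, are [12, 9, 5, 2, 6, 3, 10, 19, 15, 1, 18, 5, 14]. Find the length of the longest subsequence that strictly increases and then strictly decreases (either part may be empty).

6

inc[i] = longest strictly increasing subsequence ending at i; dec[i] = longest strictly decreasing subsequence starting at i:
i:      1  2  3  4  5  6  7  8  9 10 11 12 13
a[i]:  12  9  5  2  6  3 10 19 15  1 18  5 14
inc:    1  1  1  1  2  2  3  4  4  1  5  3  4
dec:    5  4  3  2  3  2  2  3  2  1  2  1  1
Best peak at i=8 (value 19): inc=4, dec=3, length 4+3−1 = 6.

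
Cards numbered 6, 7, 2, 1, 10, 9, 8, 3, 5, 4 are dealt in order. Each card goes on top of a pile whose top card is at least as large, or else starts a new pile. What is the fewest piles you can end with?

3

Place each on the leftmost legal pile:
6 → new pile 1 (tops now [6])
7 → new pile 2 (tops now [6, 7])
2 → pile 1 (tops now [2, 7])
1 → pile 1 (tops now [1, 7])
10 → new pile 3 (tops now [1, 7, 10])
9 → pile 3 (tops now [1, 7, 9])
8 → pile 3 (tops now [1, 7, 8])
3 → pile 2 (tops now [1, 3, 8])
5 → pile 3 (tops now [1, 3, 5])
4 → pile 3 (tops now [1, 3, 4])
Three piles.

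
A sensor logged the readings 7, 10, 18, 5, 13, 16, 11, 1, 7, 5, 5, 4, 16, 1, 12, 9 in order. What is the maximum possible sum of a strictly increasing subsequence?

Let S[i] be the best sum of a strictly increasing subsequence ending at i:
i:      1  2  3  4  5  6  7  8  9 10 11 12 13 14 15 16
a[i]:   7 10 18  5 13 16 11  1  7  5  5  4 16  1 12  9
S:      7 17 35  5 30 46 28  1 12  6  6  5 46  1 40 21
Maximum is 46 (e.g. 7 + 10 + 13 + 16).

46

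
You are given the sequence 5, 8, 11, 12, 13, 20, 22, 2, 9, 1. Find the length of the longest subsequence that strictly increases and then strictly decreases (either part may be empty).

inc[i] = longest strictly increasing subsequence ending at i; dec[i] = longest strictly decreasing subsequence starting at i:
i:      1  2  3  4  5  6  7  8  9 10
a[i]:   5  8 11 12 13 20 22  2  9  1
inc:    1  2  3  4  5  6  7  1  3  1
dec:    3  3  3  3  3  3  3  2  2  1
Best peak at i=7 (value 22): inc=7, dec=3, length 7+3−1 = 9.

9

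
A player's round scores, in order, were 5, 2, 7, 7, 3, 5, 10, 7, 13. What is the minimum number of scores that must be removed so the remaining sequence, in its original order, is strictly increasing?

Fewest deletions = n − (longest strictly increasing subsequence).
i:      1  2  3  4  5  6  7  8  9
a[i]:   5  2  7  7  3  5 10  7 13
dp:     1  1  2  2  2  3  4  4  5
max dp = 5, so deletions = 9 − 5 = 4.

4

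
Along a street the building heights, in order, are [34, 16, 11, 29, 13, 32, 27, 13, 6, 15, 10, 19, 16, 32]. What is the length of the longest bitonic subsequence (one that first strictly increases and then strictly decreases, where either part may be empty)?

6

inc[i] = longest strictly increasing subsequence ending at i; dec[i] = longest strictly decreasing subsequence starting at i:
i:      1  2  3  4  5  6  7  8  9 10 11 12 13 14
a[i]:  34 16 11 29 13 32 27 13  6 15 10 19 16 32
inc:    1  1  1  2  2  3  3  2  1  3  2  4  4  5
dec:    5  3  2  4  2  4  3  2  1  2  1  2  1  1
Best peak at i=6 (value 32): inc=3, dec=4, length 3+4−1 = 6.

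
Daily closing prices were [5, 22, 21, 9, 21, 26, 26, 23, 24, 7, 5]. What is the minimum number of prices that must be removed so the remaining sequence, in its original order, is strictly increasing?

Fewest deletions = n − (longest strictly increasing subsequence).
Patience tails:
5 → extends → [5]
22 → extends → [5, 22]
21 → replaces 22 → [5, 21]
9 → replaces 21 → [5, 9]
21 → extends → [5, 9, 21]
26 → extends → [5, 9, 21, 26]
26 → already a tail → [5, 9, 21, 26]
23 → replaces 26 → [5, 9, 21, 23]
24 → extends → [5, 9, 21, 23, 24]
7 → replaces 9 → [5, 7, 21, 23, 24]
5 → already a tail → [5, 7, 21, 23, 24]
Longest strictly increasing subsequence has length 5, so deletions = 11 − 5 = 6.

6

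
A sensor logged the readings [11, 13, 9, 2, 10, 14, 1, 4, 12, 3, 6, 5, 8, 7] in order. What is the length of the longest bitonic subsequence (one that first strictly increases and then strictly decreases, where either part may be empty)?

inc[i] = longest strictly increasing subsequence ending at i; dec[i] = longest strictly decreasing subsequence starting at i:
i:      1  2  3  4  5  6  7  8  9 10 11 12 13 14
a[i]:  11 13  9  2 10 14  1  4 12  3  6  5  8  7
inc:    1  2  1  1  2  3  1  2  3  2  3  3  4  4
dec:    4  4  3  2  3  4  1  2  3  1  2  1  2  1
Best peak at i=6 (value 14): inc=3, dec=4, length 3+4−1 = 6.

6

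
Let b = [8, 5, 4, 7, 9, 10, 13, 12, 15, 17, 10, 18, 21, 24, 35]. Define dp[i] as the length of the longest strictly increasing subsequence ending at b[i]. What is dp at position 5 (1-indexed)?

dp[i] = 1 + max{dp[j] : j<i, b[j]<b[i]} (or 1 if no such j):
i:      1  2  3  4  5  6  7  8  9 10 11 12 13 14 15
b[i]:   8  5  4  7  9 10 13 12 15 17 10 18 21 24 35
dp:     1  1  1  2  3  4  5  5  6  7  4  8  9 10 11
At index 5 the value is 3.

3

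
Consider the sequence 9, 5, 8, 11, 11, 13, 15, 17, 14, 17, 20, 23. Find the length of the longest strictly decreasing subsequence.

Negate each value so 'decreasing' becomes 'increasing', then run patience tails on the negated sequence:
-9 → extends → [-9]
-5 → extends → [-9, -5]
-8 → replaces -5 → [-9, -8]
-11 → replaces -9 → [-11, -8]
-11 → already a tail → [-11, -8]
-13 → replaces -11 → [-13, -8]
-15 → replaces -13 → [-15, -8]
-17 → replaces -15 → [-17, -8]
-14 → replaces -8 → [-17, -14]
-17 → already a tail → [-17, -14]
-20 → replaces -17 → [-20, -14]
-23 → replaces -20 → [-23, -14]
Two tails, so the longest strictly decreasing subsequence of the original has length 2.

2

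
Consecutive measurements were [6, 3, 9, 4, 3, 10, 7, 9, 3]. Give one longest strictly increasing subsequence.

Patience tails give the LIS length; then backtrack through the dp parents:
6 → extends → [6]
3 → replaces 6 → [3]
9 → extends → [3, 9]
4 → replaces 9 → [3, 4]
3 → already a tail → [3, 4]
10 → extends → [3, 4, 10]
7 → replaces 10 → [3, 4, 7]
9 → extends → [3, 4, 7, 9]
3 → already a tail → [3, 4, 7, 9]
Length 4; one witness is 3, 4, 7, 9.

3, 4, 7, 9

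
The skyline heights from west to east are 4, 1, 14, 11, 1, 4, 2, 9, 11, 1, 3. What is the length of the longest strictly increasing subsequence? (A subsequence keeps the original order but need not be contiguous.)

4

Let dp[i] be the length of the longest such subsequence ending at index i:
i:      1  2  3  4  5  6  7  8  9 10 11
a[i]:   4  1 14 11  1  4  2  9 11  1  3
dp:     1  1  2  2  1  2  2  3  4  1  3
Maximum dp value is 4.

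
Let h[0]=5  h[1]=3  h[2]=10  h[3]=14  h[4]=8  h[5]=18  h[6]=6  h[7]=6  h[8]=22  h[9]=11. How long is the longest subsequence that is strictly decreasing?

Let dp[i] be the longest strictly decreasing subsequence ending at i:
i:      0  1  2  3  4  5  6  7  8  9
h[i]:   5  3 10 14  8 18  6  6 22 11
dp:     1  2  1  1  2  1  3  3  1  2
Maximum is 3.

3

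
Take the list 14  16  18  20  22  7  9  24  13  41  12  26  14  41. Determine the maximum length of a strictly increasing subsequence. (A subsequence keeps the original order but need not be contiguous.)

Let dp[i] be the length of the longest such subsequence ending at index i:
i:      1  2  3  4  5  6  7  8  9 10 11 12 13 14
a[i]:  14 16 18 20 22  7  9 24 13 41 12 26 14 41
dp:     1  2  3  4  5  1  2  6  3  7  3  7  4  8
Maximum dp value is 8.

8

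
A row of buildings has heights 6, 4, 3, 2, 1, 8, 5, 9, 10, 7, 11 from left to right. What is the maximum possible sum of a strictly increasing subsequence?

44

Let S[i] be the best sum of a strictly increasing subsequence ending at i:
i:      1  2  3  4  5  6  7  8  9 10 11
a[i]:   6  4  3  2  1  8  5  9 10  7 11
S:      6  4  3  2  1 14  9 23 33 16 44
Maximum is 44 (e.g. 6 + 8 + 9 + 10 + 11).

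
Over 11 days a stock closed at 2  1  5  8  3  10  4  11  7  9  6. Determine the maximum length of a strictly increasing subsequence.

5

Track the smallest tail for each achievable length (strict):
2 → extends → [2]
1 → replaces 2 → [1]
5 → extends → [1, 5]
8 → extends → [1, 5, 8]
3 → replaces 5 → [1, 3, 8]
10 → extends → [1, 3, 8, 10]
4 → replaces 8 → [1, 3, 4, 10]
11 → extends → [1, 3, 4, 10, 11]
7 → replaces 10 → [1, 3, 4, 7, 11]
9 → replaces 11 → [1, 3, 4, 7, 9]
6 → replaces 7 → [1, 3, 4, 6, 9]
Five tails, so the longest strictly increasing subsequence has length 5 (e.g. 2, 5, 8, 10, 11).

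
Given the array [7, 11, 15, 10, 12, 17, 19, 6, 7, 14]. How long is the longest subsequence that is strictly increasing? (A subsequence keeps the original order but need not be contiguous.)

5

Track the smallest tail for each achievable length (strict):
7 → extends → [7]
11 → extends → [7, 11]
15 → extends → [7, 11, 15]
10 → replaces 11 → [7, 10, 15]
12 → replaces 15 → [7, 10, 12]
17 → extends → [7, 10, 12, 17]
19 → extends → [7, 10, 12, 17, 19]
6 → replaces 7 → [6, 10, 12, 17, 19]
7 → replaces 10 → [6, 7, 12, 17, 19]
14 → replaces 17 → [6, 7, 12, 14, 19]
Five tails, so the longest strictly increasing subsequence has length 5 (e.g. 7, 11, 15, 17, 19).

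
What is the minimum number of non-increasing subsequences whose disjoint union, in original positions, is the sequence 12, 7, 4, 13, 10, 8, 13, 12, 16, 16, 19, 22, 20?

6

The minimum number of non-increasing subsequences covering a sequence equals the length of its longest strictly increasing subsequence.
LIS length is 6 (e.g. 7, 10, 13, 16, 19, 22), so 6 piles are needed.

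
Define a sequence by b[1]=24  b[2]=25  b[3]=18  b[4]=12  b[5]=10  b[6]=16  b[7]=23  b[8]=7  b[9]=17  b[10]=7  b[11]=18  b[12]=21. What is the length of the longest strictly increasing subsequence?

5

Let dp[i] be the length of the longest such subsequence ending at index i:
i:      1  2  3  4  5  6  7  8  9 10 11 12
b[i]:  24 25 18 12 10 16 23  7 17  7 18 21
dp:     1  2  1  1  1  2  3  1  3  1  4  5
Maximum dp value is 5.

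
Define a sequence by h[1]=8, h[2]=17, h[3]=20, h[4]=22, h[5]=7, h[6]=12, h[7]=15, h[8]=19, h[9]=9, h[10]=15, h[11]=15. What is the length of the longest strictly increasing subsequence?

4

Let dp[i] be the length of the longest such subsequence ending at index i:
i:      1  2  3  4  5  6  7  8  9 10 11
h[i]:   8 17 20 22  7 12 15 19  9 15 15
dp:     1  2  3  4  1  2  3  4  2  3  3
Maximum dp value is 4.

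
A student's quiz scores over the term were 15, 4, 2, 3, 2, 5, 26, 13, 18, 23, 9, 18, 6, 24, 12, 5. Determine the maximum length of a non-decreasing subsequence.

Track the smallest tail for each achievable length (allowing ties):
15 → extends → [15]
4 → replaces 15 → [4]
2 → replaces 4 → [2]
3 → extends → [2, 3]
2 → replaces 3 → [2, 2]
5 → extends → [2, 2, 5]
26 → extends → [2, 2, 5, 26]
13 → replaces 26 → [2, 2, 5, 13]
18 → extends → [2, 2, 5, 13, 18]
23 → extends → [2, 2, 5, 13, 18, 23]
9 → replaces 13 → [2, 2, 5, 9, 18, 23]
18 → replaces 23 → [2, 2, 5, 9, 18, 18]
6 → replaces 9 → [2, 2, 5, 6, 18, 18]
24 → extends → [2, 2, 5, 6, 18, 18, 24]
12 → replaces 18 → [2, 2, 5, 6, 12, 18, 24]
5 → replaces 6 → [2, 2, 5, 5, 12, 18, 24]
Seven tails, so the longest non-decreasing subsequence has length 7 (e.g. 2, 3, 5, 13, 18, 23, 24).

7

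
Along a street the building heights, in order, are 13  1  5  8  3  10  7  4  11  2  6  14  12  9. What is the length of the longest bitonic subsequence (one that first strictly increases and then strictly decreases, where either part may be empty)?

8

inc[i] = longest strictly increasing subsequence ending at i; dec[i] = longest strictly decreasing subsequence starting at i:
i:      1  2  3  4  5  6  7  8  9 10 11 12 13 14
a[i]:  13  1  5  8  3 10  7  4 11  2  6 14 12  9
inc:    1  1  2  3  2  4  3  3  5  2  4  6  6  5
dec:    5  1  3  4  2  4  3  2  2  1  1  3  2  1
Best peak at i=12 (value 14): inc=6, dec=3, length 6+3−1 = 8.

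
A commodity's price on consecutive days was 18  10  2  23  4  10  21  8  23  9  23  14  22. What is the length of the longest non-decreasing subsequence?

6

Track the smallest tail for each achievable length (allowing ties):
18 → extends → [18]
10 → replaces 18 → [10]
2 → replaces 10 → [2]
23 → extends → [2, 23]
4 → replaces 23 → [2, 4]
10 → extends → [2, 4, 10]
21 → extends → [2, 4, 10, 21]
8 → replaces 10 → [2, 4, 8, 21]
23 → extends → [2, 4, 8, 21, 23]
9 → replaces 21 → [2, 4, 8, 9, 23]
23 → extends → [2, 4, 8, 9, 23, 23]
14 → replaces 23 → [2, 4, 8, 9, 14, 23]
22 → replaces 23 → [2, 4, 8, 9, 14, 22]
Six tails, so the longest non-decreasing subsequence has length 6 (e.g. 2, 4, 10, 21, 23, 23).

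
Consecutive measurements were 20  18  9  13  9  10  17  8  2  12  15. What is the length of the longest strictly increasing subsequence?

Let dp[i] be the length of the longest such subsequence ending at index i:
i:      1  2  3  4  5  6  7  8  9 10 11
a[i]:  20 18  9 13  9 10 17  8  2 12 15
dp:     1  1  1  2  1  2  3  1  1  3  4
Maximum dp value is 4.

4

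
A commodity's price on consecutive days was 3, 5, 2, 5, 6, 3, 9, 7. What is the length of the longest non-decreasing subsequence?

Track the smallest tail for each achievable length (allowing ties):
3 → extends → [3]
5 → extends → [3, 5]
2 → replaces 3 → [2, 5]
5 → extends → [2, 5, 5]
6 → extends → [2, 5, 5, 6]
3 → replaces 5 → [2, 3, 5, 6]
9 → extends → [2, 3, 5, 6, 9]
7 → replaces 9 → [2, 3, 5, 6, 7]
Five tails, so the longest non-decreasing subsequence has length 5 (e.g. 3, 5, 5, 6, 9).

5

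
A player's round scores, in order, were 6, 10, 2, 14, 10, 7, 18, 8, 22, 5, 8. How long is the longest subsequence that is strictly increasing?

Track the smallest tail for each achievable length (strict):
6 → extends → [6]
10 → extends → [6, 10]
2 → replaces 6 → [2, 10]
14 → extends → [2, 10, 14]
10 → already a tail → [2, 10, 14]
7 → replaces 10 → [2, 7, 14]
18 → extends → [2, 7, 14, 18]
8 → replaces 14 → [2, 7, 8, 18]
22 → extends → [2, 7, 8, 18, 22]
5 → replaces 7 → [2, 5, 8, 18, 22]
8 → already a tail → [2, 5, 8, 18, 22]
Five tails, so the longest strictly increasing subsequence has length 5 (e.g. 6, 10, 14, 18, 22).

5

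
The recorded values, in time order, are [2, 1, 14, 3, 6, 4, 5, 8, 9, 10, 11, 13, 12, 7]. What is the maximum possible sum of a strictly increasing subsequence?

65

Let S[i] be the best sum of a strictly increasing subsequence ending at i:
i:      1  2  3  4  5  6  7  8  9 10 11 12 13 14
a[i]:   2  1 14  3  6  4  5  8  9 10 11 13 12  7
S:      2  1 16  5 11  9 14 22 31 41 52 65 64 21
Maximum is 65 (e.g. 2 + 3 + 4 + 5 + 8 + 9 + 10 + 11 + 13).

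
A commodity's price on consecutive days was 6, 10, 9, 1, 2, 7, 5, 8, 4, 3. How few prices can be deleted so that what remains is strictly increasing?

Fewest deletions = n − (longest strictly increasing subsequence).
Patience tails:
6 → extends → [6]
10 → extends → [6, 10]
9 → replaces 10 → [6, 9]
1 → replaces 6 → [1, 9]
2 → replaces 9 → [1, 2]
7 → extends → [1, 2, 7]
5 → replaces 7 → [1, 2, 5]
8 → extends → [1, 2, 5, 8]
4 → replaces 5 → [1, 2, 4, 8]
3 → replaces 4 → [1, 2, 3, 8]
Longest strictly increasing subsequence has length 4, so deletions = 10 − 4 = 6.

6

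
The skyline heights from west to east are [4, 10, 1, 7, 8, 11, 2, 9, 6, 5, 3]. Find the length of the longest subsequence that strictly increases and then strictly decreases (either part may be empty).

inc[i] = longest strictly increasing subsequence ending at i; dec[i] = longest strictly decreasing subsequence starting at i:
i:      1  2  3  4  5  6  7  8  9 10 11
a[i]:   4 10  1  7  8 11  2  9  6  5  3
inc:    1  2  1  2  3  4  2  4  3  3  3
dec:    2  5  1  4  4  5  1  4  3  2  1
Best peak at i=6 (value 11): inc=4, dec=5, length 4+5−1 = 8.

8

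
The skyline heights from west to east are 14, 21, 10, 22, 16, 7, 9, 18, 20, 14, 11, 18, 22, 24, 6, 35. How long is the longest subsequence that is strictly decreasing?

5

Negate each value so 'decreasing' becomes 'increasing', then run patience tails on the negated sequence:
-14 → extends → [-14]
-21 → replaces -14 → [-21]
-10 → extends → [-21, -10]
-22 → replaces -21 → [-22, -10]
-16 → replaces -10 → [-22, -16]
-7 → extends → [-22, -16, -7]
-9 → replaces -7 → [-22, -16, -9]
-18 → replaces -16 → [-22, -18, -9]
-20 → replaces -18 → [-22, -20, -9]
-14 → replaces -9 → [-22, -20, -14]
-11 → extends → [-22, -20, -14, -11]
-18 → replaces -14 → [-22, -20, -18, -11]
-22 → already a tail → [-22, -20, -18, -11]
-24 → replaces -22 → [-24, -20, -18, -11]
-6 → extends → [-24, -20, -18, -11, -6]
-35 → replaces -24 → [-35, -20, -18, -11, -6]
Five tails, so the longest strictly decreasing subsequence of the original has length 5.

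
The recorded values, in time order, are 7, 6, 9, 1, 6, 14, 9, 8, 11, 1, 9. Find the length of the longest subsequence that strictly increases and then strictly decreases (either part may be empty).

inc[i] = longest strictly increasing subsequence ending at i; dec[i] = longest strictly decreasing subsequence starting at i:
i:      1  2  3  4  5  6  7  8  9 10 11
a[i]:   7  6  9  1  6 14  9  8 11  1  9
inc:    1  1  2  1  2  3  3  3  4  1  4
dec:    3  2  3  1  2  4  3  2  2  1  1
Best peak at i=6 (value 14): inc=3, dec=4, length 3+4−1 = 6.

6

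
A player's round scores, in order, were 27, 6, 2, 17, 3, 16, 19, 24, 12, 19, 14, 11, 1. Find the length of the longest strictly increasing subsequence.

Track the smallest tail for each achievable length (strict):
27 → extends → [27]
6 → replaces 27 → [6]
2 → replaces 6 → [2]
17 → extends → [2, 17]
3 → replaces 17 → [2, 3]
16 → extends → [2, 3, 16]
19 → extends → [2, 3, 16, 19]
24 → extends → [2, 3, 16, 19, 24]
12 → replaces 16 → [2, 3, 12, 19, 24]
19 → already a tail → [2, 3, 12, 19, 24]
14 → replaces 19 → [2, 3, 12, 14, 24]
11 → replaces 12 → [2, 3, 11, 14, 24]
1 → replaces 2 → [1, 3, 11, 14, 24]
Five tails, so the longest strictly increasing subsequence has length 5 (e.g. 2, 3, 16, 19, 24).

5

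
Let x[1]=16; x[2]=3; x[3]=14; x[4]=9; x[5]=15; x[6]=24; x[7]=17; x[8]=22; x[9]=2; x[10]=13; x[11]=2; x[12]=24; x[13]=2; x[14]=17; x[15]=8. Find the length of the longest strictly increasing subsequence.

Track the smallest tail for each achievable length (strict):
16 → extends → [16]
3 → replaces 16 → [3]
14 → extends → [3, 14]
9 → replaces 14 → [3, 9]
15 → extends → [3, 9, 15]
24 → extends → [3, 9, 15, 24]
17 → replaces 24 → [3, 9, 15, 17]
22 → extends → [3, 9, 15, 17, 22]
2 → replaces 3 → [2, 9, 15, 17, 22]
13 → replaces 15 → [2, 9, 13, 17, 22]
2 → already a tail → [2, 9, 13, 17, 22]
24 → extends → [2, 9, 13, 17, 22, 24]
2 → already a tail → [2, 9, 13, 17, 22, 24]
17 → already a tail → [2, 9, 13, 17, 22, 24]
8 → replaces 9 → [2, 8, 13, 17, 22, 24]
Six tails, so the longest strictly increasing subsequence has length 6 (e.g. 3, 14, 15, 17, 22, 24).

6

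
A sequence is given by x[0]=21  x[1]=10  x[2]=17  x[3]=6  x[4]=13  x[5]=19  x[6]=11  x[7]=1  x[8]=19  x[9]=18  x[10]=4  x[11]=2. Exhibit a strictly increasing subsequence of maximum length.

Patience tails give the LIS length; then backtrack through the dp parents:
21 → extends → [21]
10 → replaces 21 → [10]
17 → extends → [10, 17]
6 → replaces 10 → [6, 17]
13 → replaces 17 → [6, 13]
19 → extends → [6, 13, 19]
11 → replaces 13 → [6, 11, 19]
1 → replaces 6 → [1, 11, 19]
19 → already a tail → [1, 11, 19]
18 → replaces 19 → [1, 11, 18]
4 → replaces 11 → [1, 4, 18]
2 → replaces 4 → [1, 2, 18]
Length 3; one witness is 10, 17, 19.

10, 17, 19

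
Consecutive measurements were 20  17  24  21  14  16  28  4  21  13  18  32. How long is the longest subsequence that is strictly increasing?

4

Let dp[i] be the length of the longest such subsequence ending at index i:
i:      1  2  3  4  5  6  7  8  9 10 11 12
a[i]:  20 17 24 21 14 16 28  4 21 13 18 32
dp:     1  1  2  2  1  2  3  1  3  2  3  4
Maximum dp value is 4.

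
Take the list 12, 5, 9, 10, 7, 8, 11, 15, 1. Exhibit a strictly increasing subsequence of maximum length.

Patience tails give the LIS length; then backtrack through the dp parents:
12 → extends → [12]
5 → replaces 12 → [5]
9 → extends → [5, 9]
10 → extends → [5, 9, 10]
7 → replaces 9 → [5, 7, 10]
8 → replaces 10 → [5, 7, 8]
11 → extends → [5, 7, 8, 11]
15 → extends → [5, 7, 8, 11, 15]
1 → replaces 5 → [1, 7, 8, 11, 15]
Length 5; one witness is 5, 9, 10, 11, 15.

5, 9, 10, 11, 15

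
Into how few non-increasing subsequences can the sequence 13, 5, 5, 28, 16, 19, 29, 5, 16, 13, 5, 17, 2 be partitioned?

4

The minimum number of non-increasing subsequences covering a sequence equals the length of its longest strictly increasing subsequence.
LIS length is 4 (e.g. 13, 16, 19, 29), so 4 piles are needed.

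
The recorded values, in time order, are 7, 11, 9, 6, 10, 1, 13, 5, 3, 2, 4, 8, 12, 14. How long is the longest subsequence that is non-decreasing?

Track the smallest tail for each achievable length (allowing ties):
7 → extends → [7]
11 → extends → [7, 11]
9 → replaces 11 → [7, 9]
6 → replaces 7 → [6, 9]
10 → extends → [6, 9, 10]
1 → replaces 6 → [1, 9, 10]
13 → extends → [1, 9, 10, 13]
5 → replaces 9 → [1, 5, 10, 13]
3 → replaces 5 → [1, 3, 10, 13]
2 → replaces 3 → [1, 2, 10, 13]
4 → replaces 10 → [1, 2, 4, 13]
8 → replaces 13 → [1, 2, 4, 8]
12 → extends → [1, 2, 4, 8, 12]
14 → extends → [1, 2, 4, 8, 12, 14]
Six tails, so the longest non-decreasing subsequence has length 6 (e.g. 1, 3, 4, 8, 12, 14).

6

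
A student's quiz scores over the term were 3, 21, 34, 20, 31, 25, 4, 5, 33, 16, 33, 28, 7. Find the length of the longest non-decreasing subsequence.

5

Track the smallest tail for each achievable length (allowing ties):
3 → extends → [3]
21 → extends → [3, 21]
34 → extends → [3, 21, 34]
20 → replaces 21 → [3, 20, 34]
31 → replaces 34 → [3, 20, 31]
25 → replaces 31 → [3, 20, 25]
4 → replaces 20 → [3, 4, 25]
5 → replaces 25 → [3, 4, 5]
33 → extends → [3, 4, 5, 33]
16 → replaces 33 → [3, 4, 5, 16]
33 → extends → [3, 4, 5, 16, 33]
28 → replaces 33 → [3, 4, 5, 16, 28]
7 → replaces 16 → [3, 4, 5, 7, 28]
Five tails, so the longest non-decreasing subsequence has length 5 (e.g. 3, 21, 31, 33, 33).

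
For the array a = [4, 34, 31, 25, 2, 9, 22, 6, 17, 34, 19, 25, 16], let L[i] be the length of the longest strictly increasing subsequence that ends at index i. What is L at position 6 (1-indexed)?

dp[i] = 1 + max{dp[j] : j<i, a[j]<a[i]} (or 1 if no such j):
i:      1  2  3  4  5  6  7  8  9 10 11 12 13
a[i]:   4 34 31 25  2  9 22  6 17 34 19 25 16
dp:     1  2  2  2  1  2  3  2  3  4  4  5  3
At index 6 the value is 2.

2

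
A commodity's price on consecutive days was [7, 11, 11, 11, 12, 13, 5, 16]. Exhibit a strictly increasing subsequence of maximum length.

Patience tails give the LIS length; then backtrack through the dp parents:
7 → extends → [7]
11 → extends → [7, 11]
11 → already a tail → [7, 11]
11 → already a tail → [7, 11]
12 → extends → [7, 11, 12]
13 → extends → [7, 11, 12, 13]
5 → replaces 7 → [5, 11, 12, 13]
16 → extends → [5, 11, 12, 13, 16]
Length 5; one witness is 7, 11, 12, 13, 16.

7, 11, 12, 13, 16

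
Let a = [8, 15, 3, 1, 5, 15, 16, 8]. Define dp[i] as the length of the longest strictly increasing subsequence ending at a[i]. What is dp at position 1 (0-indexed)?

2

dp[i] = 1 + max{dp[j] : j<i, a[j]<a[i]} (or 1 if no such j):
i:      0  1  2  3  4  5  6  7
a[i]:   8 15  3  1  5 15 16  8
dp:     1  2  1  1  2  3  4  3
At index 1 the value is 2.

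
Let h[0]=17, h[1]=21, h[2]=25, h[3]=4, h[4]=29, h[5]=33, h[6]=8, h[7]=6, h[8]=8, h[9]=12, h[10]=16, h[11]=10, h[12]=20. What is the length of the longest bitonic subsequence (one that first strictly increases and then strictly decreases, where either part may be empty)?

7

inc[i] = longest strictly increasing subsequence ending at i; dec[i] = longest strictly decreasing subsequence starting at i:
i:      0  1  2  3  4  5  6  7  8  9 10 11 12
h[i]:  17 21 25  4 29 33  8  6  8 12 16 10 20
inc:    1  2  3  1  4  5  2  2  3  4  5  4  6
dec:    3  3  3  1  3  3  2  1  1  2  2  1  1
Best peak at i=5 (value 33): inc=5, dec=3, length 5+3−1 = 7.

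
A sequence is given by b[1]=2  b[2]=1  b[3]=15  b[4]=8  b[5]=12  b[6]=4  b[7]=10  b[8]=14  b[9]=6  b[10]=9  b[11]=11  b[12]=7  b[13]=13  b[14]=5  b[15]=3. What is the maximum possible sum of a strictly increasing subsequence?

Let S[i] be the best sum of a strictly increasing subsequence ending at i:
i:      1  2  3  4  5  6  7  8  9 10 11 12 13 14 15
b[i]:   2  1 15  8 12  4 10 14  6  9 11  7 13  5  3
S:      2  1 17 10 22  6 20 36 12 21 32 19 45 11  5
Maximum is 45 (e.g. 2 + 4 + 6 + 9 + 11 + 13).

45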